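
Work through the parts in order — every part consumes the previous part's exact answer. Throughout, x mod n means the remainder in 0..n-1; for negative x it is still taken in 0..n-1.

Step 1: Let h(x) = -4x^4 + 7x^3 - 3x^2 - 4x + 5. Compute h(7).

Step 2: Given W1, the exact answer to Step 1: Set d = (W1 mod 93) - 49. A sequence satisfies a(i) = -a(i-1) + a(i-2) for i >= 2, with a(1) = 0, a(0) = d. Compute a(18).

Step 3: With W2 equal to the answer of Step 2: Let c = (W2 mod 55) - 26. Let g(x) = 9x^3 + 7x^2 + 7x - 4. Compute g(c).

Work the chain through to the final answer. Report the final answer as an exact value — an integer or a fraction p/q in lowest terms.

9766

Step 1: -4*(7)^4 + 7*(7)^3 - 3*(7)^2 - 4*(7)^1 + 5 = (-9604) + (2401) + (-147) + (-28) + (5) = -7373; answer -7373
Step 2: W1 = -7373; d = 18; a(2) = -1*(0) + 1*(18) = 18; iterating: a(2)=18, a(3)=-18, a(4)=36, a(5)=-54, a(6)=90, a(7)=-144, a(8)=234, a(9)=-378, a(10)=612, a(11)=-990, a(12)=1602, a(13)=-2592, a(14)=4194, a(15)=-6786, a(16)=10980, a(17)=-17766, a(18)=28746; answer 28746
Step 3: W2 = 28746; c = 10; 9*(10)^3 + 7*(10)^2 + 7*(10)^1 - 4 = (9000) + (700) + (70) + (-4) = 9766; answer 9766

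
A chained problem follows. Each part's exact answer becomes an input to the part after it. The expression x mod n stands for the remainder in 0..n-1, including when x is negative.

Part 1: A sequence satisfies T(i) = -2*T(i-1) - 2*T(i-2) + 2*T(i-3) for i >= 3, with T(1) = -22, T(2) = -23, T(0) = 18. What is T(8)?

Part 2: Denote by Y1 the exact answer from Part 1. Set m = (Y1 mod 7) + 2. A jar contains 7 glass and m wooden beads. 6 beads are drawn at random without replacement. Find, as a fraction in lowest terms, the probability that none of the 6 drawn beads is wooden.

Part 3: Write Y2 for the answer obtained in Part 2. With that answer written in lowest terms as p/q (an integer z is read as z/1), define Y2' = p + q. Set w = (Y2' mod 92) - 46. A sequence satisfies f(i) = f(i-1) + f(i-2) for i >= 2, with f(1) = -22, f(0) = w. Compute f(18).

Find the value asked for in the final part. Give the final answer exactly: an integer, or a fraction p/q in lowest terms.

-64833

Part 1: T(3) = -2*(-23) - 2*(-22) + 2*(18) = 126; iterating: T(3)=126, T(4)=-250, T(5)=202, T(6)=348, T(7)=-1600, T(8)=2908; answer 2908
Part 2: Y1 = 2908; m = 5; total draws C(12,6) = 924; favorable C(7,6) = 7; P = 1/132; answer 1/132
Part 3: Y2 = 1/132; threaded value p + q = 133; w = -5; f(2) = 1*(-22) + 1*(-5) = -27; iterating: f(2)=-27, f(3)=-49, f(4)=-76, f(5)=-125, f(6)=-201, f(7)=-326, f(8)=-527, f(9)=-853, f(10)=-1380, f(11)=-2233, f(12)=-3613, f(13)=-5846, f(14)=-9459, f(15)=-15305, f(16)=-24764, f(17)=-40069, f(18)=-64833; answer -64833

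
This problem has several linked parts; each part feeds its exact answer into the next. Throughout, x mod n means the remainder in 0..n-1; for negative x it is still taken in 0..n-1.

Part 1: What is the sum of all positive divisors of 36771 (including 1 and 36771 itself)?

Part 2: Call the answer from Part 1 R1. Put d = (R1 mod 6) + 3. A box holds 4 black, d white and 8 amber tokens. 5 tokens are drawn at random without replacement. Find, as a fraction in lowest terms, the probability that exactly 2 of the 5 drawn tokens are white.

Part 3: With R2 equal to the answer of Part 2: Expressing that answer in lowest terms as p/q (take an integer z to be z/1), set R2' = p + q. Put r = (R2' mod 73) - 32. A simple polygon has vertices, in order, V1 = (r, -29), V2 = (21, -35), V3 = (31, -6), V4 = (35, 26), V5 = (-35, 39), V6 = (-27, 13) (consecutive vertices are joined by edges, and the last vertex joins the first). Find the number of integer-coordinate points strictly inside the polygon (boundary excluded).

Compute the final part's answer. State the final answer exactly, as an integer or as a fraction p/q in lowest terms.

2970

Part 1: 36771 = 3 * 7 * 17 * 103; sigma = (1 + 3) * (1 + 7) * (1 + 17) * (1 + 103) = 4 * 8 * 18 * 104 = 59904; answer 59904
Part 2: R1 = 59904; d = 3; total draws C(15,5) = 3003; favorable C(3,2)*C(12,3) = 660; P = 20/91; answer 20/91
Part 3: R2 = 20/91; threaded value p + q = 111; r = 6; cross terms: (6*-35 - 21*-29)=399, (21*-6 - 31*-35)=959, (31*26 - 35*-6)=1016, (35*39 - -35*26)=2275, (-35*13 - -27*39)=598, (-27*-29 - 6*13)=705; twice the area = |5952| = 5952; area = 2976; boundary points = 3 + 1 + 4 + 1 + 2 + 3 = 14; strictly interior points = area - boundary/2 + 1 = 2970; answer 2970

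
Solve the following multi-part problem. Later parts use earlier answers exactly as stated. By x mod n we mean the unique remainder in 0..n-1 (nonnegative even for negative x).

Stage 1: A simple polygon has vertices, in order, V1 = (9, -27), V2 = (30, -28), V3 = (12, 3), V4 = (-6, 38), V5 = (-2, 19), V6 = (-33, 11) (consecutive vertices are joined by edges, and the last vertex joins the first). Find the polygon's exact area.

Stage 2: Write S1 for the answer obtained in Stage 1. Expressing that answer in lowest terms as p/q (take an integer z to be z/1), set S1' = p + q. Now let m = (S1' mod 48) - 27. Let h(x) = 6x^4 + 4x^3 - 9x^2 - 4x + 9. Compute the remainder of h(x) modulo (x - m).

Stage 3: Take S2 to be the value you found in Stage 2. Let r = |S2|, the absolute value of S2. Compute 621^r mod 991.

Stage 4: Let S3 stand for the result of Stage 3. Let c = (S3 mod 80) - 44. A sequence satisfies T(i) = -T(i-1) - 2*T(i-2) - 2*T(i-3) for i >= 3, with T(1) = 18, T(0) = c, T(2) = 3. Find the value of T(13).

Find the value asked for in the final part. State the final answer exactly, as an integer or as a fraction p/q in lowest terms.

Stage 1: cross terms: (9*-28 - 30*-27)=558, (30*3 - 12*-28)=426, (12*38 - -6*3)=474, (-6*19 - -2*38)=-38, (-2*11 - -33*19)=605, (-33*-27 - 9*11)=792; twice the area = |2817| = 2817; area = 2817/2; answer 2817/2
Stage 2: S1 = 2817/2; threaded value p + q = 2819; m = 8; remainder = value at the root: 6*(8)^4 + 4*(8)^3 - 9*(8)^2 - 4*(8)^1 + 9 = (24576) + (2048) + (-576) + (-32) + (9) = 26025; answer 26025
Stage 3: S2 = 26025; r = 26025; squarings mod 991: 621^1=621, 621^2=142, 621^4=344, 621^8=407, 621^16=152, 621^32=311, 621^64=594, 621^128=40, 621^256=609, 621^512=247, 621^1024=558, 621^2048=190, 621^4096=424, 621^8192=405, 621^16384=510; 621^26025 = 621^1 * 621^8 * 621^32 * 621^128 * 621^256 * 621^1024 * 621^8192 * 621^16384 = 576 (mod 991); answer 576
Stage 4: S3 = 576; c = -28; T(3) = -1*(3) - 2*(18) - 2*(-28) = 17; iterating: T(3)=17, T(4)=-59, T(5)=19, T(6)=65, T(7)=15, T(8)=-183, T(9)=23, T(10)=313, T(11)=7, T(12)=-679, T(13)=39; answer 39

39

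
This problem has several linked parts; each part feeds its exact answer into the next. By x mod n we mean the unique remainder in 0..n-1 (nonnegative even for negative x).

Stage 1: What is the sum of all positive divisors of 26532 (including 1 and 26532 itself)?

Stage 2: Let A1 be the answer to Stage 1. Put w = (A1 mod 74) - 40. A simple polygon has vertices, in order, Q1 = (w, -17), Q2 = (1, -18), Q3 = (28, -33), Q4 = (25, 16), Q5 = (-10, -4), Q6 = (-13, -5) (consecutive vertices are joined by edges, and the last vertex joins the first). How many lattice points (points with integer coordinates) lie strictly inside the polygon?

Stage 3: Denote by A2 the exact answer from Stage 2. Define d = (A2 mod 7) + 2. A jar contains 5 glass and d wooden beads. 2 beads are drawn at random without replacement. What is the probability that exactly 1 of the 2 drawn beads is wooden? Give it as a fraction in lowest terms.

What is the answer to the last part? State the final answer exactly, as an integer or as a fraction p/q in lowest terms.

6/11

Stage 1: 26532 = 2^2 * 3^2 * 11 * 67; sigma = (1 + 2 + 4) * (1 + 3 + 9) * (1 + 11) * (1 + 67) = 7 * 13 * 12 * 68 = 74256; answer 74256
Stage 2: A1 = 74256; w = -6; cross terms: (-6*-18 - 1*-17)=125, (1*-33 - 28*-18)=471, (28*16 - 25*-33)=1273, (25*-4 - -10*16)=60, (-10*-5 - -13*-4)=-2, (-13*-17 - -6*-5)=191; twice the area = |2118| = 2118; area = 1059; boundary points = 1 + 3 + 1 + 5 + 1 + 1 = 12; strictly interior points = area - boundary/2 + 1 = 1054; answer 1054
Stage 3: A2 = 1054; d = 6; total draws C(11,2) = 55; favorable C(6,1)*C(5,1) = 30; P = 6/11; answer 6/11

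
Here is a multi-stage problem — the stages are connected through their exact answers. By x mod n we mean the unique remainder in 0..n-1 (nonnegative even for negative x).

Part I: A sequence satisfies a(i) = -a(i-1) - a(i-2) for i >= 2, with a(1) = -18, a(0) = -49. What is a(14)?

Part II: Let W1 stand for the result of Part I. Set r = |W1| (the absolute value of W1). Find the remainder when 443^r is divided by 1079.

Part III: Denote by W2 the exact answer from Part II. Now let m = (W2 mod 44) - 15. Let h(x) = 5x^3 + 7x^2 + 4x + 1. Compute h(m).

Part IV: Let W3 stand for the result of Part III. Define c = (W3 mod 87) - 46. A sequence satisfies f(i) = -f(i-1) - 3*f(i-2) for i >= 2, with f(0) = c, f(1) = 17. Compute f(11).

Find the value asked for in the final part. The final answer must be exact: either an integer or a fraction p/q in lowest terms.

6347

Part I: a(2) = -1*(-18) - 1*(-49) = 67; iterating: a(2)=67, a(3)=-49, a(4)=-18, a(5)=67, a(6)=-49, a(7)=-18, a(8)=67, a(9)=-49, a(10)=-18, a(11)=67, a(12)=-49, a(13)=-18, a(14)=67; answer 67
Part II: W1 = 67; r = 67; squarings mod 1079: 443^1=443, 443^2=950, 443^4=456, 443^8=768, 443^16=690, 443^32=261, 443^64=144; 443^67 = 443^1 * 443^2 * 443^64 = 365 (mod 1079); answer 365
Part III: W2 = 365; m = -2; 5*(-2)^3 + 7*(-2)^2 + 4*(-2)^1 + 1 = (-40) + (28) + (-8) + (1) = -19; answer -19
Part IV: W3 = -19; c = 22; f(2) = -1*(17) - 3*(22) = -83; iterating: f(2)=-83, f(3)=32, f(4)=217, f(5)=-313, f(6)=-338, f(7)=1277, f(8)=-263, f(9)=-3568, f(10)=4357, f(11)=6347; answer 6347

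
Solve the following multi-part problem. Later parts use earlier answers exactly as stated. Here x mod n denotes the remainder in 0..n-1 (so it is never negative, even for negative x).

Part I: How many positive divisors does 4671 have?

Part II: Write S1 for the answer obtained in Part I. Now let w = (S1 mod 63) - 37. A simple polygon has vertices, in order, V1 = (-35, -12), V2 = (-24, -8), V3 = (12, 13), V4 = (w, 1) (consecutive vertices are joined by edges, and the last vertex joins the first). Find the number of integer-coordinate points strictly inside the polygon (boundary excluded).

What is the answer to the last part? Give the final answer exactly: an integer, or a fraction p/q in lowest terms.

272

Part I: 4671 = 3^3 * 173; number of divisors = (3+1) * (1+1) = 8; answer 8
Part II: S1 = 8; w = -29; cross terms: (-35*-8 - -24*-12)=-8, (-24*13 - 12*-8)=-216, (12*1 - -29*13)=389, (-29*-12 - -35*1)=383; twice the area = |548| = 548; area = 274; boundary points = 1 + 3 + 1 + 1 = 6; strictly interior points = area - boundary/2 + 1 = 272; answer 272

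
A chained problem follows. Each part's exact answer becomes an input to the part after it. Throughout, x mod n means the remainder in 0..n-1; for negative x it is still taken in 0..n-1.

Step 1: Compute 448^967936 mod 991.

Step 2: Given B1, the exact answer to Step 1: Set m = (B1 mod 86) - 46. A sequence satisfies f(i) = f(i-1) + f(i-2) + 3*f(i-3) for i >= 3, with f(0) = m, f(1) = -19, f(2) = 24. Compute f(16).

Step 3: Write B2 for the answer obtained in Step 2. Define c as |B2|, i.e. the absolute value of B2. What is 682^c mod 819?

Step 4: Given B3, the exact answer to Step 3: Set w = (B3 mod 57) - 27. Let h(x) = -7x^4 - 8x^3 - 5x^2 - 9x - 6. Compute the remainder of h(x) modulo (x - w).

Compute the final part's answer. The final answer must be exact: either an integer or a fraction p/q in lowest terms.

Step 1: squarings mod 991: 448^1=448, 448^2=522, 448^4=950, 448^8=690, 448^16=420, 448^32=2, 448^64=4, 448^128=16, 448^256=256, 448^512=130, 448^1024=53, 448^2048=827, 448^4096=139, 448^8192=492, 448^16384=260, 448^32768=212, 448^65536=349, 448^131072=899, 448^262144=536, 448^524288=897; 448^967936 = 448^256 * 448^1024 * 448^16384 * 448^32768 * 448^131072 * 448^262144 * 448^524288 = 478 (mod 991); answer 478
Step 2: B1 = 478; m = 2; f(3) = 1*(24) + 1*(-19) + 3*(2) = 11; iterating: f(3)=11, f(4)=-22, f(5)=61, f(6)=72, f(7)=67, f(8)=322, f(9)=605, f(10)=1128, f(11)=2699, f(12)=5642, f(13)=11725, f(14)=25464, f(15)=54115, f(16)=114754; answer 114754
Step 3: B2 = 114754; c = 114754; squarings mod 819: 682^1=682, 682^2=751, 682^4=529, 682^8=562, 682^16=529, 682^32=562, 682^64=529, 682^128=562, 682^256=529, 682^512=562, 682^1024=529, 682^2048=562, 682^4096=529, 682^8192=562, 682^16384=529, 682^32768=562, 682^65536=529; 682^114754 = 682^2 * 682^64 * 682^16384 * 682^32768 * 682^65536 = 277 (mod 819); answer 277
Step 4: B3 = 277; w = 22; remainder = value at the root: -7*(22)^4 - 8*(22)^3 - 5*(22)^2 - 9*(22)^1 - 6 = (-1639792) + (-85184) + (-2420) + (-198) + (-6) = -1727600; answer -1727600

-1727600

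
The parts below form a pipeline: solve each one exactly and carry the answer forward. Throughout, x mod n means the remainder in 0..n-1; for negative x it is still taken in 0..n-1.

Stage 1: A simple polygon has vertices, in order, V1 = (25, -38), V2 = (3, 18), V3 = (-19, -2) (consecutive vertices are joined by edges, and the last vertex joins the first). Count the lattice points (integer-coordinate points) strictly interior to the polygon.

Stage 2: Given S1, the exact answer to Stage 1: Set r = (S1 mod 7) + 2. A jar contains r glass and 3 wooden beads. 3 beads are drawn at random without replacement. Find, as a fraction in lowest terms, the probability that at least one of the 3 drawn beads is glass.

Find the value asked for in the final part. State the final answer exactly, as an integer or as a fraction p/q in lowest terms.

Stage 1: cross terms: (25*18 - 3*-38)=564, (3*-2 - -19*18)=336, (-19*-38 - 25*-2)=772; twice the area = |1672| = 1672; area = 836; boundary points = 2 + 2 + 4 = 8; strictly interior points = area - boundary/2 + 1 = 833; answer 833
Stage 2: S1 = 833; r = 2; total draws C(5,3) = 10; complement C(3,3) = 1; favorable 10 - 1 = 9; P = 9/10; answer 9/10

9/10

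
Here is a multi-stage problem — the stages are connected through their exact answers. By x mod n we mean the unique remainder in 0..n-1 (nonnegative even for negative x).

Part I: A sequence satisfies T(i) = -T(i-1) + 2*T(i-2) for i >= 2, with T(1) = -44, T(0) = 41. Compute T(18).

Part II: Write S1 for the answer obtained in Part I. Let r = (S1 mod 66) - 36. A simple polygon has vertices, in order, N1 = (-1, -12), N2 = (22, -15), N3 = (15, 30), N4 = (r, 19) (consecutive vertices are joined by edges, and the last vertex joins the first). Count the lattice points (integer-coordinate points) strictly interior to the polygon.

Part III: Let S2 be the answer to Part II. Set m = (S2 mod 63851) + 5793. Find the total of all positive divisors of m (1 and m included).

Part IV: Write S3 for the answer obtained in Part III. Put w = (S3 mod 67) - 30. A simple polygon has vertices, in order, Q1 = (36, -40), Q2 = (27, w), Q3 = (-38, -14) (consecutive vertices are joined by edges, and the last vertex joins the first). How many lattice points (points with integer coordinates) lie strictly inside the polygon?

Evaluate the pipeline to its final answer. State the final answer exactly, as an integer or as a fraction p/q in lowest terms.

400

Part I: T(2) = -1*(-44) + 2*(41) = 126; iterating: T(2)=126, T(3)=-214, T(4)=466, T(5)=-894, T(6)=1826, T(7)=-3614, T(8)=7266, T(9)=-14494, T(10)=29026, T(11)=-58014, T(12)=116066, T(13)=-232094, T(14)=464226, T(15)=-928414, T(16)=1856866, T(17)=-3713694, T(18)=7427426; answer 7427426
Part II: S1 = 7427426; r = 14; cross terms: (-1*-15 - 22*-12)=279, (22*30 - 15*-15)=885, (15*19 - 14*30)=-135, (14*-12 - -1*19)=-149; twice the area = |880| = 880; area = 440; boundary points = 1 + 1 + 1 + 1 = 4; strictly interior points = area - boundary/2 + 1 = 439; answer 439
Part III: S2 = 439; m = 6232; 6232 = 2^3 * 19 * 41; sigma = (1 + 2 + 4 + 8) * (1 + 19) * (1 + 41) = 15 * 20 * 42 = 12600; answer 12600
Part IV: S3 = 12600; w = -26; cross terms: (36*-26 - 27*-40)=144, (27*-14 - -38*-26)=-1366, (-38*-40 - 36*-14)=2024; twice the area = |802| = 802; area = 401; boundary points = 1 + 1 + 2 = 4; strictly interior points = area - boundary/2 + 1 = 400; answer 400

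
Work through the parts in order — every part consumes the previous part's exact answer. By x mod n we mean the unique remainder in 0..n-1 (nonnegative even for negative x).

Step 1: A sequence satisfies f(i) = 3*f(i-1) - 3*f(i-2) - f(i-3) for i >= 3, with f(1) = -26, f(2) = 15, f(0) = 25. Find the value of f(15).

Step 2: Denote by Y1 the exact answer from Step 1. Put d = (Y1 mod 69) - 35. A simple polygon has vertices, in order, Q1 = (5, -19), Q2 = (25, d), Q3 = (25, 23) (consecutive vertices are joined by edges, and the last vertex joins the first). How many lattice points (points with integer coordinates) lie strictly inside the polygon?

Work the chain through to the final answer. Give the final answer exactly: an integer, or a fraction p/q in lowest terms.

47

Step 1: f(3) = 3*(15) - 3*(-26) - 1*(25) = 98; iterating: f(3)=98, f(4)=275, f(5)=516, f(6)=625, f(7)=52, f(8)=-2235, f(9)=-7486, f(10)=-15805, f(11)=-22722, f(12)=-13265, f(13)=44176, f(14)=195045, f(15)=465872; answer 465872
Step 2: Y1 = 465872; d = 18; cross terms: (5*18 - 25*-19)=565, (25*23 - 25*18)=125, (25*-19 - 5*23)=-590; twice the area = |100| = 100; area = 50; boundary points = 1 + 5 + 2 = 8; strictly interior points = area - boundary/2 + 1 = 47; answer 47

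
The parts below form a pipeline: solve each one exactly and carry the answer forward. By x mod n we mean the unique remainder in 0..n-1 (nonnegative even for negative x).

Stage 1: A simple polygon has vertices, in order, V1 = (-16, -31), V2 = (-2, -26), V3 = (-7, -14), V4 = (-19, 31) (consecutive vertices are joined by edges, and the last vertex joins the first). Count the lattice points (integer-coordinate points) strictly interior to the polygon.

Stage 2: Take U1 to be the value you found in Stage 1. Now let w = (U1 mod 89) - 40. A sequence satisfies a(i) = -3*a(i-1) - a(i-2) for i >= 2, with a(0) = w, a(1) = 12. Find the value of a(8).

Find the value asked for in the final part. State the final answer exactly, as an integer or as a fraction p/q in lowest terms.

-12975

Stage 1: cross terms: (-16*-26 - -2*-31)=354, (-2*-14 - -7*-26)=-154, (-7*31 - -19*-14)=-483, (-19*-31 - -16*31)=1085; twice the area = |802| = 802; area = 401; boundary points = 1 + 1 + 3 + 1 = 6; strictly interior points = area - boundary/2 + 1 = 399; answer 399
Stage 2: U1 = 399; w = 3; a(2) = -3*(12) - 1*(3) = -39; iterating: a(2)=-39, a(3)=105, a(4)=-276, a(5)=723, a(6)=-1893, a(7)=4956, a(8)=-12975; answer -12975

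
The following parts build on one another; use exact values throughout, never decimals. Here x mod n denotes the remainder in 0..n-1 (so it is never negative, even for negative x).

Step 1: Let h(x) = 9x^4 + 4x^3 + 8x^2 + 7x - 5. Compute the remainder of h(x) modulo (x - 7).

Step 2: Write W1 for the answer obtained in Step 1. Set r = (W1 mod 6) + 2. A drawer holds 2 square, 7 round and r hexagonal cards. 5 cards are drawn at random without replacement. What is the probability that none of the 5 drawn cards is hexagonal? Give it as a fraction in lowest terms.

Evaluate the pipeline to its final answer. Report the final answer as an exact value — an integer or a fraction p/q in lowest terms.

3/104

Step 1: remainder = value at the root: 9*(7)^4 + 4*(7)^3 + 8*(7)^2 + 7*(7)^1 - 5 = (21609) + (1372) + (392) + (49) + (-5) = 23417; answer 23417
Step 2: W1 = 23417; r = 7; total draws C(16,5) = 4368; favorable C(9,5) = 126; P = 3/104; answer 3/104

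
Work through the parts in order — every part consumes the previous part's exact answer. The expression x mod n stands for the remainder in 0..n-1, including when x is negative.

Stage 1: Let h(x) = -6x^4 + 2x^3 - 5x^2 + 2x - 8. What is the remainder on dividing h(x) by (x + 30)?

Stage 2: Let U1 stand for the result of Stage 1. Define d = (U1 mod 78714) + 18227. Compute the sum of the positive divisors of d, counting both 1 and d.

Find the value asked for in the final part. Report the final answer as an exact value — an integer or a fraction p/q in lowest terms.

85344

Stage 1: remainder = value at the root: -6*(-30)^4 + 2*(-30)^3 - 5*(-30)^2 + 2*(-30)^1 - 8 = (-4860000) + (-54000) + (-4500) + (-60) + (-8) = -4918568; answer -4918568
Stage 2: U1 = -4918568; d = 58641; 58641 = 3 * 11 * 1777; sigma = (1 + 3) * (1 + 11) * (1 + 1777) = 4 * 12 * 1778 = 85344; answer 85344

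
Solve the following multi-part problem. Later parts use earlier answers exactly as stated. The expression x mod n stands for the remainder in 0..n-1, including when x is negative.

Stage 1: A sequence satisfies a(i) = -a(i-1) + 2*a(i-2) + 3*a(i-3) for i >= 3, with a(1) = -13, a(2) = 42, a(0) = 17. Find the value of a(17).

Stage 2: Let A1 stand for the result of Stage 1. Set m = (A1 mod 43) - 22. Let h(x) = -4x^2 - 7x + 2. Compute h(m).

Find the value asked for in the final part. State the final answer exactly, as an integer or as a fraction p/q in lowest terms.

Stage 1: a(3) = -1*(42) + 2*(-13) + 3*(17) = -17; iterating: a(3)=-17, a(4)=62, a(5)=30, a(6)=43, a(7)=203, a(8)=-27, a(9)=562, a(10)=-7, a(11)=1050, a(12)=622, a(13)=1457, a(14)=2937, a(15)=1843, a(16)=8402, a(17)=4095; answer 4095
Stage 2: A1 = 4095; m = -12; -4*(-12)^2 - 7*(-12)^1 + 2 = (-576) + (84) + (2) = -490; answer -490

-490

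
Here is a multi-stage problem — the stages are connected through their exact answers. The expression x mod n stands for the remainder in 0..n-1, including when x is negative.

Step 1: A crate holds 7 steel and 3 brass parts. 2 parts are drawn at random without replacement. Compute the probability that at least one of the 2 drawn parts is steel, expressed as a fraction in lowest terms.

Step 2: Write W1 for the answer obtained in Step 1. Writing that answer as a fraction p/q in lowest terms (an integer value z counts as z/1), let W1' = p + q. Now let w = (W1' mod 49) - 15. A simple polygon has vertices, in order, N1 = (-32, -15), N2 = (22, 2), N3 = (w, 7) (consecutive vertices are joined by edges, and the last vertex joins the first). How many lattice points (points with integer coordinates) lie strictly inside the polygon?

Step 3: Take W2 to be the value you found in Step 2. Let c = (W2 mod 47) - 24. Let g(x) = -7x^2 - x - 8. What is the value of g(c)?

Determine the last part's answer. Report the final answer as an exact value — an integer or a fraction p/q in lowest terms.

Step 1: total draws C(10,2) = 45; complement C(3,2) = 3; favorable 45 - 3 = 42; P = 14/15; answer 14/15
Step 2: W1 = 14/15; threaded value p + q = 29; w = 14; cross terms: (-32*2 - 22*-15)=266, (22*7 - 14*2)=126, (14*-15 - -32*7)=14; twice the area = |406| = 406; area = 203; boundary points = 1 + 1 + 2 = 4; strictly interior points = area - boundary/2 + 1 = 202; answer 202
Step 3: W2 = 202; c = -10; -7*(-10)^2 - 1*(-10)^1 - 8 = (-700) + (10) + (-8) = -698; answer -698

-698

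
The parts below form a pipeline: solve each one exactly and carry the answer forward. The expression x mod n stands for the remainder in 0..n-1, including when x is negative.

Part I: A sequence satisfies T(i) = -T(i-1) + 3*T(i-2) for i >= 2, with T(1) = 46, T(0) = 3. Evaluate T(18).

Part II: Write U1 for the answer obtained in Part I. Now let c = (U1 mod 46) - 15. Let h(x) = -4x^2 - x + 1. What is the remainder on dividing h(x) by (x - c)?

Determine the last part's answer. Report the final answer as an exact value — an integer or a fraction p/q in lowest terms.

Part I: T(2) = -1*(46) + 3*(3) = -37; iterating: T(2)=-37, T(3)=175, T(4)=-286, T(5)=811, T(6)=-1669, T(7)=4102, T(8)=-9109, T(9)=21415, T(10)=-48742, T(11)=112987, T(12)=-259213, T(13)=598174, T(14)=-1375813, T(15)=3170335, T(16)=-7297774, T(17)=16808779, T(18)=-38702101; answer -38702101
Part II: U1 = -38702101; c = 30; remainder = value at the root: -4*(30)^2 - 1*(30)^1 + 1 = (-3600) + (-30) + (1) = -3629; answer -3629

-3629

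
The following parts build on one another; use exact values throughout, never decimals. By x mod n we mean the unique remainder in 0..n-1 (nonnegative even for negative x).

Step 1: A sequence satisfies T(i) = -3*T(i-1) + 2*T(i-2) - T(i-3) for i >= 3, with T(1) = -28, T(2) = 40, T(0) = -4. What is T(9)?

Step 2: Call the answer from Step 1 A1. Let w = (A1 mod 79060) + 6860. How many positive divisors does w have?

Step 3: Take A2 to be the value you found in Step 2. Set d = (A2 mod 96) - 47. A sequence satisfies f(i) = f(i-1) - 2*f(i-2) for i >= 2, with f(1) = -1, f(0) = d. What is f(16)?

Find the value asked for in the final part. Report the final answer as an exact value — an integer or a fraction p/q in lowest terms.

-3119

Step 1: T(3) = -3*(40) + 2*(-28) - 1*(-4) = -172; iterating: T(3)=-172, T(4)=624, T(5)=-2256, T(6)=8188, T(7)=-29700, T(8)=107732, T(9)=-390784; answer -390784
Step 2: A1 = -390784; w = 11376; 11376 = 2^4 * 3^2 * 79; number of divisors = (4+1) * (2+1) * (1+1) = 30; answer 30
Step 3: A2 = 30; d = -17; f(2) = 1*(-1) - 2*(-17) = 33; iterating: f(2)=33, f(3)=35, f(4)=-31, f(5)=-101, f(6)=-39, f(7)=163, f(8)=241, f(9)=-85, f(10)=-567, f(11)=-397, f(12)=737, f(13)=1531, f(14)=57, f(15)=-3005, f(16)=-3119; answer -3119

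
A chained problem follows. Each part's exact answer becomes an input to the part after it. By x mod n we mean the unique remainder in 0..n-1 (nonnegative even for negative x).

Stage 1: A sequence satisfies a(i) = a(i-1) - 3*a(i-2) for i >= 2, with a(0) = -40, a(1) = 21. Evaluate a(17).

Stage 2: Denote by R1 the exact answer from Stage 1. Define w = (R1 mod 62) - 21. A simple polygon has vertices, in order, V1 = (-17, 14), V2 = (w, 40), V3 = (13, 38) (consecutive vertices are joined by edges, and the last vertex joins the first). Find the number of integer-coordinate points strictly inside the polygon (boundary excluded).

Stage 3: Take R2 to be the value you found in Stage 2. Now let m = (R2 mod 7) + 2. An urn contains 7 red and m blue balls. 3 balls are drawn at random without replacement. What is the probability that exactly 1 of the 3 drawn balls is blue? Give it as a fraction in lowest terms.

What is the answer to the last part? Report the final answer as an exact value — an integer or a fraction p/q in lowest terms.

Stage 1: a(2) = 1*(21) - 3*(-40) = 141; iterating: a(2)=141, a(3)=78, a(4)=-345, a(5)=-579, a(6)=456, a(7)=2193, a(8)=825, a(9)=-5754, a(10)=-8229, a(11)=9033, a(12)=33720, a(13)=6621, a(14)=-94539, a(15)=-114402, a(16)=169215, a(17)=512421; answer 512421
Stage 2: R1 = 512421; w = 32; cross terms: (-17*40 - 32*14)=-1128, (32*38 - 13*40)=696, (13*14 - -17*38)=828; twice the area = |396| = 396; area = 198; boundary points = 1 + 1 + 6 = 8; strictly interior points = area - boundary/2 + 1 = 195; answer 195
Stage 3: R2 = 195; m = 8; total draws C(15,3) = 455; favorable C(8,1)*C(7,2) = 168; P = 24/65; answer 24/65

24/65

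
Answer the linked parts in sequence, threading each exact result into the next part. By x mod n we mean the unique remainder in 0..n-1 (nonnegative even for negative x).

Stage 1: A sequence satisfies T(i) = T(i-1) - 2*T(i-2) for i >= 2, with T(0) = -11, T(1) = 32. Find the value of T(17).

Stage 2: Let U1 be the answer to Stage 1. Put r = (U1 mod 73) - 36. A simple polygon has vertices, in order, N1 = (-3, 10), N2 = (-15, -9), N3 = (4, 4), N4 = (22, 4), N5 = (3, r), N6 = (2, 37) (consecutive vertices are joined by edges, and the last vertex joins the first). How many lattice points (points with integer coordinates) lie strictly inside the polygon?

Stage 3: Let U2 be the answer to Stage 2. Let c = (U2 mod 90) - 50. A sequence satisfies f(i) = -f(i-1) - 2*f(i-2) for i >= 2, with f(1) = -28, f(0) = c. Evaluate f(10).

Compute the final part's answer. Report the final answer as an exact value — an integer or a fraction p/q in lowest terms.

-1158

Stage 1: T(2) = 1*(32) - 2*(-11) = 54; iterating: T(2)=54, T(3)=-10, T(4)=-118, T(5)=-98, T(6)=138, T(7)=334, T(8)=58, T(9)=-610, T(10)=-726, T(11)=494, T(12)=1946, T(13)=958, T(14)=-2934, T(15)=-4850, T(16)=1018, T(17)=10718; answer 10718
Stage 2: U1 = 10718; r = 24; cross terms: (-3*-9 - -15*10)=177, (-15*4 - 4*-9)=-24, (4*4 - 22*4)=-72, (22*24 - 3*4)=516, (3*37 - 2*24)=63, (2*10 - -3*37)=131; twice the area = |791| = 791; area = 791/2; boundary points = 1 + 1 + 18 + 1 + 1 + 1 = 23; strictly interior points = area - boundary/2 + 1 = 385; answer 385
Stage 3: U2 = 385; c = -25; f(2) = -1*(-28) - 2*(-25) = 78; iterating: f(2)=78, f(3)=-22, f(4)=-134, f(5)=178, f(6)=90, f(7)=-446, f(8)=266, f(9)=626, f(10)=-1158; answer -1158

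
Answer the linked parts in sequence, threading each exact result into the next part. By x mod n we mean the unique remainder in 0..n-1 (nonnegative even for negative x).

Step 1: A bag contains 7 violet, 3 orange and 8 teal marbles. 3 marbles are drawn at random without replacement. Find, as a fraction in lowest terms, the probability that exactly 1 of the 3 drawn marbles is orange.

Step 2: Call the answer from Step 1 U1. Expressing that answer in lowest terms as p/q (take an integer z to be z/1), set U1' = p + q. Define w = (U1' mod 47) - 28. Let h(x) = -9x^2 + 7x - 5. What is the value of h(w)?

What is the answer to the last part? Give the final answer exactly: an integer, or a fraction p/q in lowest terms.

-6755

Step 1: total draws C(18,3) = 816; favorable C(3,1)*C(15,2) = 315; P = 105/272; answer 105/272
Step 2: U1 = 105/272; threaded value p + q = 377; w = -27; -9*(-27)^2 + 7*(-27)^1 - 5 = (-6561) + (-189) + (-5) = -6755; answer -6755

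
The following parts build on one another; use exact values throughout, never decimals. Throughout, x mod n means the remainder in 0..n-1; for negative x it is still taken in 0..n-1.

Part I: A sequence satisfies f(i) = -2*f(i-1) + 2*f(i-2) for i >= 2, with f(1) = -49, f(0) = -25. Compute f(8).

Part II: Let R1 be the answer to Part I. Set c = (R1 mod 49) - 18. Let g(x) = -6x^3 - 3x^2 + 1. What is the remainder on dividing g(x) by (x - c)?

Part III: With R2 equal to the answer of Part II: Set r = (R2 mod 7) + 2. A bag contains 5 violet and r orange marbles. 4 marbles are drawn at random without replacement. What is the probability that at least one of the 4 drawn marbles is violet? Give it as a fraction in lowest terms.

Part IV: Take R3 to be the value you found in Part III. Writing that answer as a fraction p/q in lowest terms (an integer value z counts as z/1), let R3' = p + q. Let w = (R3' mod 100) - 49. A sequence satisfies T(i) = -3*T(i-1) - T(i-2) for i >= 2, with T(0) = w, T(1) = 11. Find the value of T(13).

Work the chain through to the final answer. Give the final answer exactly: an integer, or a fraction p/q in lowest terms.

Part I: f(2) = -2*(-49) + 2*(-25) = 48; iterating: f(2)=48, f(3)=-194, f(4)=484, f(5)=-1356, f(6)=3680, f(7)=-10072, f(8)=27504; answer 27504
Part II: R1 = 27504; c = -3; remainder = value at the root: -6*(-3)^3 - 3*(-3)^2 + 1 = (162) + (-27) + (1) = 136; answer 136
Part III: R2 = 136; r = 5; total draws C(10,4) = 210; complement C(5,4) = 5; favorable 210 - 5 = 205; P = 41/42; answer 41/42
Part IV: R3 = 41/42; threaded value p + q = 83; w = 34; T(2) = -3*(11) - 1*(34) = -67; iterating: T(2)=-67, T(3)=190, T(4)=-503, T(5)=1319, T(6)=-3454, T(7)=9043, T(8)=-23675, T(9)=61982, T(10)=-162271, T(11)=424831, T(12)=-1112222, T(13)=2911835; answer 2911835

2911835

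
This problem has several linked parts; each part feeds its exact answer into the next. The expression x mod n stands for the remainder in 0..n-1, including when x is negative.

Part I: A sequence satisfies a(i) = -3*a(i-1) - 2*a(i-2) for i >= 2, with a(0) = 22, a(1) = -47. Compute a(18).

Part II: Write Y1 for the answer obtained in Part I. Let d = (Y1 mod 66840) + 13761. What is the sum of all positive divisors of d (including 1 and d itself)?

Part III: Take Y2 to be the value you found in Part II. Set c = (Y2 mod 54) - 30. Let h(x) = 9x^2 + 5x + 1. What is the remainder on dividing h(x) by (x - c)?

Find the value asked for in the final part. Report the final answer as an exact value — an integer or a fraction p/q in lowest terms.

1237

Part I: a(2) = -3*(-47) - 2*(22) = 97; iterating: a(2)=97, a(3)=-197, a(4)=397, a(5)=-797, a(6)=1597, a(7)=-3197, a(8)=6397, a(9)=-12797, a(10)=25597, a(11)=-51197, a(12)=102397, a(13)=-204797, a(14)=409597, a(15)=-819197, a(16)=1638397, a(17)=-3276797, a(18)=6553597; answer 6553597
Part II: Y1 = 6553597; d = 17038; 17038 = 2 * 7 * 1217; sigma = (1 + 2) * (1 + 7) * (1 + 1217) = 3 * 8 * 1218 = 29232; answer 29232
Part III: Y2 = 29232; c = -12; remainder = value at the root: 9*(-12)^2 + 5*(-12)^1 + 1 = (1296) + (-60) + (1) = 1237; answer 1237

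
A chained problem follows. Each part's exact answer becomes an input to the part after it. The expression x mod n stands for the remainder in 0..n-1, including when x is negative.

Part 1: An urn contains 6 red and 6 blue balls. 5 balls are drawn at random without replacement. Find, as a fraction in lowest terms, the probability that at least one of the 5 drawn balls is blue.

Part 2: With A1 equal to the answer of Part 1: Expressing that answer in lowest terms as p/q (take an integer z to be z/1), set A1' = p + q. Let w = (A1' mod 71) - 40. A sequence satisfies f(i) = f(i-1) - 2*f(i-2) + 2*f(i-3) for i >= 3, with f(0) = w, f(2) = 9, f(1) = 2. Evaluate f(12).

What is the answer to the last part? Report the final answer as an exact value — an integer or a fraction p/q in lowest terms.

Part 1: total draws C(12,5) = 792; complement C(6,5) = 6; favorable 792 - 6 = 786; P = 131/132; answer 131/132
Part 2: A1 = 131/132; threaded value p + q = 263; w = 10; f(3) = 1*(9) - 2*(2) + 2*(10) = 25; iterating: f(3)=25, f(4)=11, f(5)=-21, f(6)=7, f(7)=71, f(8)=15, f(9)=-113, f(10)=-1, f(11)=255, f(12)=31; answer 31

31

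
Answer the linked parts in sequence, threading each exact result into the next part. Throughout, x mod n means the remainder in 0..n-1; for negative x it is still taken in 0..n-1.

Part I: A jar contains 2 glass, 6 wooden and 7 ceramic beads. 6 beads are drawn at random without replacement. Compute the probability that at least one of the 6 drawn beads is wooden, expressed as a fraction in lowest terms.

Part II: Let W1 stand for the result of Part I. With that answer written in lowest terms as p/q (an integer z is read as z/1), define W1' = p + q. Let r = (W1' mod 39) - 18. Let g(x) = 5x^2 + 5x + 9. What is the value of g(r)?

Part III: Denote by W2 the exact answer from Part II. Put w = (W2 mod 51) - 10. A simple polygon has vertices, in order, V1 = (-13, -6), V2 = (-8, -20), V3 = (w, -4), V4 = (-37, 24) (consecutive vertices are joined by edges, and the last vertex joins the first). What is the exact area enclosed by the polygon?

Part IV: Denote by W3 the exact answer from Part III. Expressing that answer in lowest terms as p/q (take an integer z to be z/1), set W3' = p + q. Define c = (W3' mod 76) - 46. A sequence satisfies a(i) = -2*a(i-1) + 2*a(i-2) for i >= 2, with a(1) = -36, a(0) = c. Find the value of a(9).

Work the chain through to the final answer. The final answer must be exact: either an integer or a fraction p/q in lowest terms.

Part I: total draws C(15,6) = 5005; complement C(9,6) = 84; favorable 5005 - 84 = 4921; P = 703/715; answer 703/715
Part II: W1 = 703/715; threaded value p + q = 1418; r = -4; 5*(-4)^2 + 5*(-4)^1 + 9 = (80) + (-20) + (9) = 69; answer 69
Part III: W2 = 69; w = 8; cross terms: (-13*-20 - -8*-6)=212, (-8*-4 - 8*-20)=192, (8*24 - -37*-4)=44, (-37*-6 - -13*24)=534; twice the area = |982| = 982; area = 491; answer 491
Part IV: W3 = 491; threaded value p + q = 492; c = -10; a(2) = -2*(-36) + 2*(-10) = 52; iterating: a(2)=52, a(3)=-176, a(4)=456, a(5)=-1264, a(6)=3440, a(7)=-9408, a(8)=25696, a(9)=-70208; answer -70208

-70208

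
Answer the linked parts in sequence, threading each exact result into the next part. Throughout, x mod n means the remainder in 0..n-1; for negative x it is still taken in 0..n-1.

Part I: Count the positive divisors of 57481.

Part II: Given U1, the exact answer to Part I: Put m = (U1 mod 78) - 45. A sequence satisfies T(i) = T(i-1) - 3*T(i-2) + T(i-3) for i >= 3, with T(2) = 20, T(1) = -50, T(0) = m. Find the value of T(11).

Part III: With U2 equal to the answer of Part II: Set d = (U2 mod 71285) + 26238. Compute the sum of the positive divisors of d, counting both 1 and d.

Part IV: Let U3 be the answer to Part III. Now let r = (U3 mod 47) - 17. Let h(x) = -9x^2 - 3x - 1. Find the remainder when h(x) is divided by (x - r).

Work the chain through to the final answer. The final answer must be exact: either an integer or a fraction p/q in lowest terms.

-2353

Part I: 57481 = 47 * 1223; number of divisors = (1+1) * (1+1) = 4; answer 4
Part II: U1 = 4; m = -41; T(3) = 1*(20) - 3*(-50) + 1*(-41) = 129; iterating: T(3)=129, T(4)=19, T(5)=-348, T(6)=-276, T(7)=787, T(8)=1267, T(9)=-1370, T(10)=-4384, T(11)=993; answer 993
Part III: U2 = 993; d = 27231; 27231 = 3 * 29 * 313; sigma = (1 + 3) * (1 + 29) * (1 + 313) = 4 * 30 * 314 = 37680; answer 37680
Part IV: U3 = 37680; r = 16; remainder = value at the root: -9*(16)^2 - 3*(16)^1 - 1 = (-2304) + (-48) + (-1) = -2353; answer -2353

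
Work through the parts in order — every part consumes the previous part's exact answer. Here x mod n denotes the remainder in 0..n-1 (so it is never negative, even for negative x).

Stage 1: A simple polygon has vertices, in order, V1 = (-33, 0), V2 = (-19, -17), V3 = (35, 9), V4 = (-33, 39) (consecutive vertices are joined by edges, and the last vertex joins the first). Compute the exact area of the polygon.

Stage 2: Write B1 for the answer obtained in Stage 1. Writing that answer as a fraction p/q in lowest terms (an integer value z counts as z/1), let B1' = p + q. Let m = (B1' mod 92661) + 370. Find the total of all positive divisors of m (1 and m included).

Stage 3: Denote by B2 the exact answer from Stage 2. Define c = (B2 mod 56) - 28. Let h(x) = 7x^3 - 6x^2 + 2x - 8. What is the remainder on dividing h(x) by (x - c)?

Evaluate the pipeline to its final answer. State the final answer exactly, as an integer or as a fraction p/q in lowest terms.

-158432

Stage 1: cross terms: (-33*-17 - -19*0)=561, (-19*9 - 35*-17)=424, (35*39 - -33*9)=1662, (-33*0 - -33*39)=1287; twice the area = |3934| = 3934; area = 1967; answer 1967
Stage 2: B1 = 1967; threaded value p + q = 1968; m = 2338; 2338 = 2 * 7 * 167; sigma = (1 + 2) * (1 + 7) * (1 + 167) = 3 * 8 * 168 = 4032; answer 4032
Stage 3: B2 = 4032; c = -28; remainder = value at the root: 7*(-28)^3 - 6*(-28)^2 + 2*(-28)^1 - 8 = (-153664) + (-4704) + (-56) + (-8) = -158432; answer -158432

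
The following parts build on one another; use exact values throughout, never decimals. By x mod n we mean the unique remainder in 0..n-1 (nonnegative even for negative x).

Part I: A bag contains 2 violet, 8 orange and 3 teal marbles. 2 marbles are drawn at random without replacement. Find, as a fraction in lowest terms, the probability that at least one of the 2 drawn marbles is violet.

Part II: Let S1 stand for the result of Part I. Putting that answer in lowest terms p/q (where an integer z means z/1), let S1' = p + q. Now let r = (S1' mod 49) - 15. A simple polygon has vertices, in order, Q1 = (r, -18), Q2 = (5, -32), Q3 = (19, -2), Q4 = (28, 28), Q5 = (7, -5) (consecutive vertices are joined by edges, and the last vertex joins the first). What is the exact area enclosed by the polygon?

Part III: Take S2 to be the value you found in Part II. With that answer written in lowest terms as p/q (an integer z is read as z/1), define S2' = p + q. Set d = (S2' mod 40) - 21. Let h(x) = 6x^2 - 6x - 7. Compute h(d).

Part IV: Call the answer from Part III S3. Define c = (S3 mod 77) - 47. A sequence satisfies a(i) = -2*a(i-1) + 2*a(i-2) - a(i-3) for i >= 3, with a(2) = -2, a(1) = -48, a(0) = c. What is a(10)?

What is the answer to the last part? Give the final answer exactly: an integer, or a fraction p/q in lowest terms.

Part I: total draws C(13,2) = 78; complement C(11,2) = 55; favorable 78 - 55 = 23; P = 23/78; answer 23/78
Part II: S1 = 23/78; threaded value p + q = 101; r = -12; cross terms: (-12*-32 - 5*-18)=474, (5*-2 - 19*-32)=598, (19*28 - 28*-2)=588, (28*-5 - 7*28)=-336, (7*-18 - -12*-5)=-186; twice the area = |1138| = 1138; area = 569; answer 569
Part III: S2 = 569; threaded value p + q = 570; d = -11; 6*(-11)^2 - 6*(-11)^1 - 7 = (726) + (66) + (-7) = 785; answer 785
Part IV: S3 = 785; c = -32; a(3) = -2*(-2) + 2*(-48) - 1*(-32) = -60; iterating: a(3)=-60, a(4)=164, a(5)=-446, a(6)=1280, a(7)=-3616, a(8)=10238, a(9)=-28988, a(10)=82068; answer 82068

82068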